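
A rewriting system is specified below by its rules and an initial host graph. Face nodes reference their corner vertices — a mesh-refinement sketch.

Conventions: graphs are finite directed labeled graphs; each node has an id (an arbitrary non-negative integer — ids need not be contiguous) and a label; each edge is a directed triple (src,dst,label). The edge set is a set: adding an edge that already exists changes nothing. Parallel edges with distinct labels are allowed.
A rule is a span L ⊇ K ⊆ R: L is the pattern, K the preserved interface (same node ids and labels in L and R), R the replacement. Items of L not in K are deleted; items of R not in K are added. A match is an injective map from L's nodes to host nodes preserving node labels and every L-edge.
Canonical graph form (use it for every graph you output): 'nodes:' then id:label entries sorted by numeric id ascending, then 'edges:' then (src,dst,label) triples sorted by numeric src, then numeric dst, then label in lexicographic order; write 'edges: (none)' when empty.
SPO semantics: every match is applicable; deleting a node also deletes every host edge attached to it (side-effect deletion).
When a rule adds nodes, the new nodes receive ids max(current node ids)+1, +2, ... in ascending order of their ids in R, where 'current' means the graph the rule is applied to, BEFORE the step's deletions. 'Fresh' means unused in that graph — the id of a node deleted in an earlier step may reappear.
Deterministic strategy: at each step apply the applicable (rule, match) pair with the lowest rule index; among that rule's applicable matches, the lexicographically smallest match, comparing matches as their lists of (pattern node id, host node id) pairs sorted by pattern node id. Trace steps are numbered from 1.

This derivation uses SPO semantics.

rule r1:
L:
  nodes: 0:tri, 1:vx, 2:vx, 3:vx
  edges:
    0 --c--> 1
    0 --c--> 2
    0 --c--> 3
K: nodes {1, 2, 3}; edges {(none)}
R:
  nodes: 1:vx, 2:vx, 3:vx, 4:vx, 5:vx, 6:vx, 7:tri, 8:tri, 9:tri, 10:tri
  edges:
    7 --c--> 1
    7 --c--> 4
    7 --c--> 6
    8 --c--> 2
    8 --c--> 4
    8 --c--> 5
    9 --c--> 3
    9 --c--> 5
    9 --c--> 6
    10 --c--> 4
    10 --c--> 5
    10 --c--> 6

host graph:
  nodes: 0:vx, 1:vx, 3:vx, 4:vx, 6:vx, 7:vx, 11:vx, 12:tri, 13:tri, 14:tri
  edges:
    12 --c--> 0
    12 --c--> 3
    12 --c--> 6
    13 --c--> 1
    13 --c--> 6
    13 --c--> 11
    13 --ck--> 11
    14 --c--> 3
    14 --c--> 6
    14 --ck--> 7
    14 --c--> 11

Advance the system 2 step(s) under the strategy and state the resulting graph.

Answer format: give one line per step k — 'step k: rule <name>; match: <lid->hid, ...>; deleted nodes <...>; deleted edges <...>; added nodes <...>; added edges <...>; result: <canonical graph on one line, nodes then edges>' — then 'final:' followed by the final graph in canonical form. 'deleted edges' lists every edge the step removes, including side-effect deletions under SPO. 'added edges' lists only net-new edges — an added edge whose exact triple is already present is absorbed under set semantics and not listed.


step 1: rule r1; match: 0->12, 1->0, 2->3, 3->6; deleted nodes 12; deleted edges (12,0,c); (12,3,c); (12,6,c); added nodes 15, 16, 17, 18, 19, 20, 21; added edges (18,0,c); (18,15,c); (18,17,c); (19,3,c); (19,15,c); (19,16,c); (20,6,c); (20,16,c); (20,17,c); (21,15,c); (21,16,c); (21,17,c); result: nodes: 0:vx, 1:vx, 3:vx, 4:vx, 6:vx, 7:vx, 11:vx, 13:tri, 14:tri, 15:vx, 16:vx, 17:vx, 18:tri, 19:tri, 20:tri, 21:tri edges: (13,1,c); (13,6,c); (13,11,c); (13,11,ck); (14,3,c); (14,6,c); (14,7,ck); (14,11,c); (18,0,c); (18,15,c); (18,17,c); (19,3,c); (19,15,c); (19,16,c); (20,6,c); (20,16,c); (20,17,c); (21,15,c); (21,16,c); (21,17,c)
step 2: rule r1; match: 0->13, 1->1, 2->6, 3->11; deleted nodes 13; deleted edges (13,1,c); (13,6,c); (13,11,c); (13,11,ck); added nodes 22, 23, 24, 25, 26, 27, 28; added edges (25,1,c); (25,22,c); (25,24,c); (26,6,c); (26,22,c); (26,23,c); (27,11,c); (27,23,c); (27,24,c); (28,22,c); (28,23,c); (28,24,c); result: nodes: 0:vx, 1:vx, 3:vx, 4:vx, 6:vx, 7:vx, 11:vx, 14:tri, 15:vx, 16:vx, 17:vx, 18:tri, 19:tri, 20:tri, 21:tri, 22:vx, 23:vx, 24:vx, 25:tri, 26:tri, 27:tri, 28:tri edges: (14,3,c); (14,6,c); (14,7,ck); (14,11,c); (18,0,c); (18,15,c); (18,17,c); (19,3,c); (19,15,c); (19,16,c); (20,6,c); (20,16,c); (20,17,c); (21,15,c); (21,16,c); (21,17,c); (25,1,c); (25,22,c); (25,24,c); (26,6,c); (26,22,c); (26,23,c); (27,11,c); (27,23,c); (27,24,c); (28,22,c); (28,23,c); (28,24,c)
final:
nodes: 0:vx, 1:vx, 3:vx, 4:vx, 6:vx, 7:vx, 11:vx, 14:tri, 15:vx, 16:vx, 17:vx, 18:tri, 19:tri, 20:tri, 21:tri, 22:vx, 23:vx, 24:vx, 25:tri, 26:tri, 27:tri, 28:tri
edges: (14,3,c); (14,6,c); (14,7,ck); (14,11,c); (18,0,c); (18,15,c); (18,17,c); (19,3,c); (19,15,c); (19,16,c); (20,6,c); (20,16,c); (20,17,c); (21,15,c); (21,16,c); (21,17,c); (25,1,c); (25,22,c); (25,24,c); (26,6,c); (26,22,c); (26,23,c); (27,11,c); (27,23,c); (27,24,c); (28,22,c); (28,23,c); (28,24,c)


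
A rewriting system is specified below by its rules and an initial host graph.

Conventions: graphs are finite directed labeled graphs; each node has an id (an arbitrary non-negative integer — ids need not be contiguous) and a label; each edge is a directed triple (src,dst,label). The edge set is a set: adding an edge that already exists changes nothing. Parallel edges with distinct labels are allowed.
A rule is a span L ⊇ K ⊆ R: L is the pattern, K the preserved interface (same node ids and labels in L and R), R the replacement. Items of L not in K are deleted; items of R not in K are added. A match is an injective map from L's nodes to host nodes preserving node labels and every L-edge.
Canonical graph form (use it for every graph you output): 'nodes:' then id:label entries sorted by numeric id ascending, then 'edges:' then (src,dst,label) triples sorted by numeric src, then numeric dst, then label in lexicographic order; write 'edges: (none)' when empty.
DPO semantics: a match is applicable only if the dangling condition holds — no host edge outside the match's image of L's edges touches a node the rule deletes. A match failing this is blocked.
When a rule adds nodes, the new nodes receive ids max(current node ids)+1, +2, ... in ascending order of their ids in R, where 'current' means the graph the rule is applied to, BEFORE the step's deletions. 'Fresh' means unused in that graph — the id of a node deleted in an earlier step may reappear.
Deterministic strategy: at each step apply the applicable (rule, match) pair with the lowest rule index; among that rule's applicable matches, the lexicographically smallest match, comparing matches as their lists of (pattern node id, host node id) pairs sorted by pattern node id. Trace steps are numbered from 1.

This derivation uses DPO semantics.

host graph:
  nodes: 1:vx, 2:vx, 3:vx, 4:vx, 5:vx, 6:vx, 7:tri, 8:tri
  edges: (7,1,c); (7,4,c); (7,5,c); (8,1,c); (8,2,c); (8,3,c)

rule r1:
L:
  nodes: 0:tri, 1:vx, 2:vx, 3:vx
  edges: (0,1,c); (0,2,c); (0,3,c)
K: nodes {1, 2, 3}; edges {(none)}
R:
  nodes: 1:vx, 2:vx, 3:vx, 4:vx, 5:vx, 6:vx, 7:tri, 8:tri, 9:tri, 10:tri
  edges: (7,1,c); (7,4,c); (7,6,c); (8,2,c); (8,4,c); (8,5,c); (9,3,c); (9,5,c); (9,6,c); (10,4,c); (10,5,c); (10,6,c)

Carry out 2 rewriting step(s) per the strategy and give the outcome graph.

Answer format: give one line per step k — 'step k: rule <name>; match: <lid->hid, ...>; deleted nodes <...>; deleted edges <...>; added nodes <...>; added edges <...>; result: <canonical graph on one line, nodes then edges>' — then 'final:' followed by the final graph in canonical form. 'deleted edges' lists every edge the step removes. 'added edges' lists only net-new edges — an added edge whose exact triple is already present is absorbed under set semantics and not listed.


step 1: rule r1; match: 0->7, 1->1, 2->4, 3->5; deleted nodes 7; deleted edges (7,1,c); (7,4,c); (7,5,c); added nodes 9, 10, 11, 12, 13, 14, 15; added edges (12,1,c); (12,9,c); (12,11,c); (13,4,c); (13,9,c); (13,10,c); (14,5,c); (14,10,c); (14,11,c); (15,9,c); (15,10,c); (15,11,c); result: nodes: 1:vx, 2:vx, 3:vx, 4:vx, 5:vx, 6:vx, 8:tri, 9:vx, 10:vx, 11:vx, 12:tri, 13:tri, 14:tri, 15:tri edges: (8,1,c); (8,2,c); (8,3,c); (12,1,c); (12,9,c); (12,11,c); (13,4,c); (13,9,c); (13,10,c); (14,5,c); (14,10,c); (14,11,c); (15,9,c); (15,10,c); (15,11,c)
step 2: rule r1; match: 0->8, 1->1, 2->2, 3->3; deleted nodes 8; deleted edges (8,1,c); (8,2,c); (8,3,c); added nodes 16, 17, 18, 19, 20, 21, 22; added edges (19,1,c); (19,16,c); (19,18,c); (20,2,c); (20,16,c); (20,17,c); (21,3,c); (21,17,c); (21,18,c); (22,16,c); (22,17,c); (22,18,c); result: nodes: 1:vx, 2:vx, 3:vx, 4:vx, 5:vx, 6:vx, 9:vx, 10:vx, 11:vx, 12:tri, 13:tri, 14:tri, 15:tri, 16:vx, 17:vx, 18:vx, 19:tri, 20:tri, 21:tri, 22:tri edges: (12,1,c); (12,9,c); (12,11,c); (13,4,c); (13,9,c); (13,10,c); (14,5,c); (14,10,c); (14,11,c); (15,9,c); (15,10,c); (15,11,c); (19,1,c); (19,16,c); (19,18,c); (20,2,c); (20,16,c); (20,17,c); (21,3,c); (21,17,c); (21,18,c); (22,16,c); (22,17,c); (22,18,c)
final:
nodes: 1:vx, 2:vx, 3:vx, 4:vx, 5:vx, 6:vx, 9:vx, 10:vx, 11:vx, 12:tri, 13:tri, 14:tri, 15:tri, 16:vx, 17:vx, 18:vx, 19:tri, 20:tri, 21:tri, 22:tri
edges: (12,1,c); (12,9,c); (12,11,c); (13,4,c); (13,9,c); (13,10,c); (14,5,c); (14,10,c); (14,11,c); (15,9,c); (15,10,c); (15,11,c); (19,1,c); (19,16,c); (19,18,c); (20,2,c); (20,16,c); (20,17,c); (21,3,c); (21,17,c); (21,18,c); (22,16,c); (22,17,c); (22,18,c)


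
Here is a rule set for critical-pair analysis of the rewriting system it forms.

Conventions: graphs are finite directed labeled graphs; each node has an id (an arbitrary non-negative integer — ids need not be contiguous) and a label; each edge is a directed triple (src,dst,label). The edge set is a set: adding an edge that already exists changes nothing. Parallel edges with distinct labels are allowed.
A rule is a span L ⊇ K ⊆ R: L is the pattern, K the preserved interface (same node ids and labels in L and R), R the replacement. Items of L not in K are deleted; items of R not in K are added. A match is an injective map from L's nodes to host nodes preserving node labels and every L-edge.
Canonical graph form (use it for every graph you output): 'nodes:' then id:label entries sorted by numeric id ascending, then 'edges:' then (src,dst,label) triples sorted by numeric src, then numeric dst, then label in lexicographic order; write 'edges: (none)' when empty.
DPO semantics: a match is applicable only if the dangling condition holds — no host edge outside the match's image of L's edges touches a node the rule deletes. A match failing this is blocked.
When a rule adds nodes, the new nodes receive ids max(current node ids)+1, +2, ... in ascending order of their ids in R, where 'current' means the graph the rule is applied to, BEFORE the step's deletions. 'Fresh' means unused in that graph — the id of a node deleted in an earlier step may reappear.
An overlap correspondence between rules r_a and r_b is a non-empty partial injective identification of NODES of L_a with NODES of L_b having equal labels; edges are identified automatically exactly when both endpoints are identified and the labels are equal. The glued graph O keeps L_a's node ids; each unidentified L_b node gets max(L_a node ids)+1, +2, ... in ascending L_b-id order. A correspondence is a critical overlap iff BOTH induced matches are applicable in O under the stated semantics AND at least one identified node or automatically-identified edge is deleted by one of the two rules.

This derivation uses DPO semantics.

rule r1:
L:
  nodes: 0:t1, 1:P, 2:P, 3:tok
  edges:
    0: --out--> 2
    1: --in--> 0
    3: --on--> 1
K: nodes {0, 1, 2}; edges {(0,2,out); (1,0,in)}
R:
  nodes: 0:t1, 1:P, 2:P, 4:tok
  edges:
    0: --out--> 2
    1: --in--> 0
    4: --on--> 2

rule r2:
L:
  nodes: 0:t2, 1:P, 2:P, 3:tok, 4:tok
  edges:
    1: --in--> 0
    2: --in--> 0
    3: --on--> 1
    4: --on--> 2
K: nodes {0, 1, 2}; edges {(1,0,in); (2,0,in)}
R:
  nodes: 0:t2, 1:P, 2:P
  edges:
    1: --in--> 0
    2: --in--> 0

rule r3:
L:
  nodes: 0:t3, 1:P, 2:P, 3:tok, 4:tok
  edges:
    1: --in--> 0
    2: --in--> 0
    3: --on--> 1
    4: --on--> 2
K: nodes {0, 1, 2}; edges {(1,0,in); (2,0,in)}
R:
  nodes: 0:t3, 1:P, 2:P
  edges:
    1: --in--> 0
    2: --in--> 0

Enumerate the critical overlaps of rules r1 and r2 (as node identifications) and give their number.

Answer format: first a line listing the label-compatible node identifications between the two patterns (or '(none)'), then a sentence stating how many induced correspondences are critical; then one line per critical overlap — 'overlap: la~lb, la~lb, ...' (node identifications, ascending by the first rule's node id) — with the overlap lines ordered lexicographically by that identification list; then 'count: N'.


label-compatible node identifications between L(r1) and L(r2): 1~1, 1~2, 2~1, 2~2, 3~3, 3~4
4 of the induced correspondences are critical overlaps of r1 and r2.
overlap: 1~1, 2~2, 3~3
overlap: 1~1, 3~3
overlap: 1~2, 2~1, 3~4
overlap: 1~2, 3~4
count: 4


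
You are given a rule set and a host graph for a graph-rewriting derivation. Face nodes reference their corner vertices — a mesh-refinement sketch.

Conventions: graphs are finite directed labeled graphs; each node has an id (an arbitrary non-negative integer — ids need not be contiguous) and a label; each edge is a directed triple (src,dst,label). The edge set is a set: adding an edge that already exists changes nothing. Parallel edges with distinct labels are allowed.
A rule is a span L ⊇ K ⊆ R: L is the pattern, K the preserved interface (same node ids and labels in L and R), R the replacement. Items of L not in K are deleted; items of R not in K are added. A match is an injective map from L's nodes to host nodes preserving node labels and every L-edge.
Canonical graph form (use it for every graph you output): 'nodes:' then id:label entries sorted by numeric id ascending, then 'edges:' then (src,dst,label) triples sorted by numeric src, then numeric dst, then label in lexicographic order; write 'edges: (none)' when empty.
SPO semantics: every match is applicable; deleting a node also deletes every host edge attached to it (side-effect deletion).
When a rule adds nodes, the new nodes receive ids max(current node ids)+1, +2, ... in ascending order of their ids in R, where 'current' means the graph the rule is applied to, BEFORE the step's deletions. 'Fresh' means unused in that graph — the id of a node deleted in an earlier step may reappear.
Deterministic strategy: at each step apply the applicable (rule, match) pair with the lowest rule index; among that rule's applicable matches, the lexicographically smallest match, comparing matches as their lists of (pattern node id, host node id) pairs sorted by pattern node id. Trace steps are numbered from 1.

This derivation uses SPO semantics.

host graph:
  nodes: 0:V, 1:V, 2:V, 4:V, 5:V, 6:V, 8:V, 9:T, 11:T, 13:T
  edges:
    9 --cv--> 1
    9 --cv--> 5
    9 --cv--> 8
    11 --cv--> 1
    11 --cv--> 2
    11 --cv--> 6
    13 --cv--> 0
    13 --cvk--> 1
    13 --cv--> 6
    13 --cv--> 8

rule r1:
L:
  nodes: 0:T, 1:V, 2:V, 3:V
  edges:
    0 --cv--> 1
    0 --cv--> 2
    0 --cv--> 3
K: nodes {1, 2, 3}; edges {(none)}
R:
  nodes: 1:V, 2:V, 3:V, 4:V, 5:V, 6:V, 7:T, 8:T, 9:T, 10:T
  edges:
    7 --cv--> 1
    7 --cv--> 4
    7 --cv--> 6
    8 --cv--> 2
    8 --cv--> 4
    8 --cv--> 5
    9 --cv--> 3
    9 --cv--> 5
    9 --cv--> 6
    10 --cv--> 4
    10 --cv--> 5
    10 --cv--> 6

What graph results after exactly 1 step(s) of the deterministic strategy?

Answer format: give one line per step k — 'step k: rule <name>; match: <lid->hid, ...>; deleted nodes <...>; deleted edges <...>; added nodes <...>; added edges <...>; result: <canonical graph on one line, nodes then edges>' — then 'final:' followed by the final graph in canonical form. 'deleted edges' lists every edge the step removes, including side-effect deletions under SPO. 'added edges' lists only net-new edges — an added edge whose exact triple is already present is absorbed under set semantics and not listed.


step 1: rule r1; match: 0->9, 1->1, 2->5, 3->8; deleted nodes 9; deleted edges (9,1,cv); (9,5,cv); (9,8,cv); added nodes 14, 15, 16, 17, 18, 19, 20; added edges (17,1,cv); (17,14,cv); (17,16,cv); (18,5,cv); (18,14,cv); (18,15,cv); (19,8,cv); (19,15,cv); (19,16,cv); (20,14,cv); (20,15,cv); (20,16,cv); result: nodes: 0:V, 1:V, 2:V, 4:V, 5:V, 6:V, 8:V, 11:T, 13:T, 14:V, 15:V, 16:V, 17:T, 18:T, 19:T, 20:T edges: (11,1,cv); (11,2,cv); (11,6,cv); (13,0,cv); (13,1,cvk); (13,6,cv); (13,8,cv); (17,1,cv); (17,14,cv); (17,16,cv); (18,5,cv); (18,14,cv); (18,15,cv); (19,8,cv); (19,15,cv); (19,16,cv); (20,14,cv); (20,15,cv); (20,16,cv)
final:
nodes: 0:V, 1:V, 2:V, 4:V, 5:V, 6:V, 8:V, 11:T, 13:T, 14:V, 15:V, 16:V, 17:T, 18:T, 19:T, 20:T
edges: (11,1,cv); (11,2,cv); (11,6,cv); (13,0,cv); (13,1,cvk); (13,6,cv); (13,8,cv); (17,1,cv); (17,14,cv); (17,16,cv); (18,5,cv); (18,14,cv); (18,15,cv); (19,8,cv); (19,15,cv); (19,16,cv); (20,14,cv); (20,15,cv); (20,16,cv)


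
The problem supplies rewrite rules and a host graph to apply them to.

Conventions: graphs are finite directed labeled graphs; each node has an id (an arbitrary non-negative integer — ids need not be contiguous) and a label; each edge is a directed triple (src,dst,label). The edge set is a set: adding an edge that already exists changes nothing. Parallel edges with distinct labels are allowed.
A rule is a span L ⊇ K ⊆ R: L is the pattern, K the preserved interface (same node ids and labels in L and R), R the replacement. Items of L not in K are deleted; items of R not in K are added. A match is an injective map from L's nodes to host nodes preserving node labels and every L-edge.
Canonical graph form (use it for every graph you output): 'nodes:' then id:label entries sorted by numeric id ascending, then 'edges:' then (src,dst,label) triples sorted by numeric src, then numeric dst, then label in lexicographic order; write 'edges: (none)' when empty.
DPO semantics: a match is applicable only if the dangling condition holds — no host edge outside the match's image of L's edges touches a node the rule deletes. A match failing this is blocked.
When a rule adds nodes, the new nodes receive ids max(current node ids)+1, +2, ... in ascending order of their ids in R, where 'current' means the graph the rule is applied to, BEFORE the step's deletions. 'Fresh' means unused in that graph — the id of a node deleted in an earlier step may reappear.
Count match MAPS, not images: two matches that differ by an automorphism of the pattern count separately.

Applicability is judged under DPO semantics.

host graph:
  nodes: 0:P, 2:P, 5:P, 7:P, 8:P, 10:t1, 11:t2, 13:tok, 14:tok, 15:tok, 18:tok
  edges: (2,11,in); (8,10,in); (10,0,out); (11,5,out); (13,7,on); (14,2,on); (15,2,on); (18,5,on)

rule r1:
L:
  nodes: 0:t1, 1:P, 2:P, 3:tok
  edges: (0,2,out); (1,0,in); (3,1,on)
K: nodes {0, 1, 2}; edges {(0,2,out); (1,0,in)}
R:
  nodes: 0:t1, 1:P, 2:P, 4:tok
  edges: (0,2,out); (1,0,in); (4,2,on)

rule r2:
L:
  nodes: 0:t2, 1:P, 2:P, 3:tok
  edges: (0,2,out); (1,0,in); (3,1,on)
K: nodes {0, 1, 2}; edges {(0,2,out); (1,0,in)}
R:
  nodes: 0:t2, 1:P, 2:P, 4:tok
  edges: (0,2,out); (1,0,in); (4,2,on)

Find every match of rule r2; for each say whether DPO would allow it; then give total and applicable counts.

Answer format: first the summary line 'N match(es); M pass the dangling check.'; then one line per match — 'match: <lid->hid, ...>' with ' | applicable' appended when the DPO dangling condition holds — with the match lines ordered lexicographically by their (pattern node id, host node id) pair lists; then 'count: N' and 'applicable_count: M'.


2 match(es); 2 pass the dangling check.
match: 0->11, 1->2, 2->5, 3->14 | applicable
match: 0->11, 1->2, 2->5, 3->15 | applicable
count: 2
applicable_count: 2


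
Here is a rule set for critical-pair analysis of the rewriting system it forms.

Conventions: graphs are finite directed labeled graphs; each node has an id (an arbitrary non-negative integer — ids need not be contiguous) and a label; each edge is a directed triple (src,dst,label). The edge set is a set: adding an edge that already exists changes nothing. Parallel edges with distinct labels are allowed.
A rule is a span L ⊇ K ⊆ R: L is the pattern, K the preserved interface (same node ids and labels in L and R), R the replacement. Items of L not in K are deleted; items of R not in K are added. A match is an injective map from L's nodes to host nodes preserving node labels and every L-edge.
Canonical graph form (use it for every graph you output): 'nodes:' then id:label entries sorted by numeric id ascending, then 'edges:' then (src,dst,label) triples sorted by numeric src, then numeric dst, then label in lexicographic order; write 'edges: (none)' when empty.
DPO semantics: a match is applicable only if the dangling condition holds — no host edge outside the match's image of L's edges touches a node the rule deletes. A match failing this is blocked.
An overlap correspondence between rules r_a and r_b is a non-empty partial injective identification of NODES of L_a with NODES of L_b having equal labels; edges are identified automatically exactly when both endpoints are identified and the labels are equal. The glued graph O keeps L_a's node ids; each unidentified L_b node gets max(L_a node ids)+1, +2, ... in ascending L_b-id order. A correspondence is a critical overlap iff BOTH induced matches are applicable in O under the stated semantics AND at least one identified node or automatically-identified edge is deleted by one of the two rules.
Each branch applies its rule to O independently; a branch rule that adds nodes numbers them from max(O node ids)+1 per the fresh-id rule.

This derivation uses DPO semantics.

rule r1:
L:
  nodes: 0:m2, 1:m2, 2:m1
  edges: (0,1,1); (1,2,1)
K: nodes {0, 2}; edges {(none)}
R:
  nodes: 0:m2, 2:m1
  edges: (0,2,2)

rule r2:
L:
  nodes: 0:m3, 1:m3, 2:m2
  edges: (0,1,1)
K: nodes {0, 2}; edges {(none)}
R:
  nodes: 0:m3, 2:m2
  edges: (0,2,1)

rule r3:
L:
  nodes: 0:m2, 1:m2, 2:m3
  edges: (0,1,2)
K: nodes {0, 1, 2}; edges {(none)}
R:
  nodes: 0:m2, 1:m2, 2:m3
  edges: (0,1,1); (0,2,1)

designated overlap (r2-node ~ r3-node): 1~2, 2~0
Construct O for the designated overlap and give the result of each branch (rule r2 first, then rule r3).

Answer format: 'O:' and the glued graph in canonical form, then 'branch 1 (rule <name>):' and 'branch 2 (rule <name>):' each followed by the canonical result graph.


O:
nodes: 0:m3, 1:m3, 2:m2, 3:m2
edges: (0,1,1); (2,3,2)
branch 1 (rule r2):
nodes: 0:m3, 2:m2, 3:m2
edges: (0,2,1); (2,3,2)
branch 2 (rule r3):
nodes: 0:m3, 1:m3, 2:m2, 3:m2
edges: (0,1,1); (2,1,1); (2,3,1)


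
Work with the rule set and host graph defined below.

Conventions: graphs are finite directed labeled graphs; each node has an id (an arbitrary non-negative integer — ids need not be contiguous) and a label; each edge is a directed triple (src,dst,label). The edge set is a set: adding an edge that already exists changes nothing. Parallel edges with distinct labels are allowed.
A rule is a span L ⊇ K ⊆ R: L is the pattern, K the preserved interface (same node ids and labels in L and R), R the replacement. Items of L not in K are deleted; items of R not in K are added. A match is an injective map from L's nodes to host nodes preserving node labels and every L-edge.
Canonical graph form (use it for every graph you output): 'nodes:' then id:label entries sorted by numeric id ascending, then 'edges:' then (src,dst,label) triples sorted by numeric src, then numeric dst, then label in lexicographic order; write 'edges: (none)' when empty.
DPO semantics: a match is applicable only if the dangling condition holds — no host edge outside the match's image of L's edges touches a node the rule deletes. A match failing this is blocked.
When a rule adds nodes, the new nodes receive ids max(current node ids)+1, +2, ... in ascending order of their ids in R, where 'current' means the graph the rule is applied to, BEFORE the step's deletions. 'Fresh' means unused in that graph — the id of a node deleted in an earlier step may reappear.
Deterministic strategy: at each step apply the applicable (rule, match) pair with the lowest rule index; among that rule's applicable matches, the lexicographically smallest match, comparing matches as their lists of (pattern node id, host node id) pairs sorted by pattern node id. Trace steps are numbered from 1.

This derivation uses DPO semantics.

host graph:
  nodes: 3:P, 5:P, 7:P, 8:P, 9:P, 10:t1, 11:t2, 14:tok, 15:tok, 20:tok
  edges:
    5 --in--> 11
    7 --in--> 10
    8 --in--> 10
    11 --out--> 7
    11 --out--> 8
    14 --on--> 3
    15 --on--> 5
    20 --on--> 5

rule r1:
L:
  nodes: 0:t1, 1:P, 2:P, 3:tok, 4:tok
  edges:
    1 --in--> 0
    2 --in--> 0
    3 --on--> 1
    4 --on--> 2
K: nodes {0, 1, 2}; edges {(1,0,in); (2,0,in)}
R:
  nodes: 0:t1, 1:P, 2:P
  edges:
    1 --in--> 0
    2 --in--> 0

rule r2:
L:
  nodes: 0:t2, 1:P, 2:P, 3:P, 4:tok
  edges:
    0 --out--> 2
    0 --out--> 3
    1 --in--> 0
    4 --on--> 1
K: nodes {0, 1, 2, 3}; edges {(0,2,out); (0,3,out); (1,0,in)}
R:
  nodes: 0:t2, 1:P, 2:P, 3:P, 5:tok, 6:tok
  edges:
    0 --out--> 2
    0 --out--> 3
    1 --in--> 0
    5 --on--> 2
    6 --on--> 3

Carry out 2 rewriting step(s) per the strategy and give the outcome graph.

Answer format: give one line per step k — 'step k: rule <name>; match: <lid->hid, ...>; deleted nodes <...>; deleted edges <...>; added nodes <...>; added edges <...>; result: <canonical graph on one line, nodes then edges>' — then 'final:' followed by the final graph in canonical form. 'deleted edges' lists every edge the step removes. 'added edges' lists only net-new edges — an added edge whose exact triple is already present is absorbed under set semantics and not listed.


step 1: rule r2; match: 0->11, 1->5, 2->7, 3->8, 4->15; deleted nodes 15; deleted edges (15,5,on); added nodes 21, 22; added edges (21,7,on); (22,8,on); result: nodes: 3:P, 5:P, 7:P, 8:P, 9:P, 10:t1, 11:t2, 14:tok, 20:tok, 21:tok, 22:tok edges: (5,11,in); (7,10,in); (8,10,in); (11,7,out); (11,8,out); (14,3,on); (20,5,on); (21,7,on); (22,8,on)
step 2: rule r1; match: 0->10, 1->7, 2->8, 3->21, 4->22; deleted nodes 21, 22; deleted edges (21,7,on); (22,8,on); added nodes (none); added edges (none); result: nodes: 3:P, 5:P, 7:P, 8:P, 9:P, 10:t1, 11:t2, 14:tok, 20:tok edges: (5,11,in); (7,10,in); (8,10,in); (11,7,out); (11,8,out); (14,3,on); (20,5,on)
final:
nodes: 3:P, 5:P, 7:P, 8:P, 9:P, 10:t1, 11:t2, 14:tok, 20:tok
edges: (5,11,in); (7,10,in); (8,10,in); (11,7,out); (11,8,out); (14,3,on); (20,5,on)


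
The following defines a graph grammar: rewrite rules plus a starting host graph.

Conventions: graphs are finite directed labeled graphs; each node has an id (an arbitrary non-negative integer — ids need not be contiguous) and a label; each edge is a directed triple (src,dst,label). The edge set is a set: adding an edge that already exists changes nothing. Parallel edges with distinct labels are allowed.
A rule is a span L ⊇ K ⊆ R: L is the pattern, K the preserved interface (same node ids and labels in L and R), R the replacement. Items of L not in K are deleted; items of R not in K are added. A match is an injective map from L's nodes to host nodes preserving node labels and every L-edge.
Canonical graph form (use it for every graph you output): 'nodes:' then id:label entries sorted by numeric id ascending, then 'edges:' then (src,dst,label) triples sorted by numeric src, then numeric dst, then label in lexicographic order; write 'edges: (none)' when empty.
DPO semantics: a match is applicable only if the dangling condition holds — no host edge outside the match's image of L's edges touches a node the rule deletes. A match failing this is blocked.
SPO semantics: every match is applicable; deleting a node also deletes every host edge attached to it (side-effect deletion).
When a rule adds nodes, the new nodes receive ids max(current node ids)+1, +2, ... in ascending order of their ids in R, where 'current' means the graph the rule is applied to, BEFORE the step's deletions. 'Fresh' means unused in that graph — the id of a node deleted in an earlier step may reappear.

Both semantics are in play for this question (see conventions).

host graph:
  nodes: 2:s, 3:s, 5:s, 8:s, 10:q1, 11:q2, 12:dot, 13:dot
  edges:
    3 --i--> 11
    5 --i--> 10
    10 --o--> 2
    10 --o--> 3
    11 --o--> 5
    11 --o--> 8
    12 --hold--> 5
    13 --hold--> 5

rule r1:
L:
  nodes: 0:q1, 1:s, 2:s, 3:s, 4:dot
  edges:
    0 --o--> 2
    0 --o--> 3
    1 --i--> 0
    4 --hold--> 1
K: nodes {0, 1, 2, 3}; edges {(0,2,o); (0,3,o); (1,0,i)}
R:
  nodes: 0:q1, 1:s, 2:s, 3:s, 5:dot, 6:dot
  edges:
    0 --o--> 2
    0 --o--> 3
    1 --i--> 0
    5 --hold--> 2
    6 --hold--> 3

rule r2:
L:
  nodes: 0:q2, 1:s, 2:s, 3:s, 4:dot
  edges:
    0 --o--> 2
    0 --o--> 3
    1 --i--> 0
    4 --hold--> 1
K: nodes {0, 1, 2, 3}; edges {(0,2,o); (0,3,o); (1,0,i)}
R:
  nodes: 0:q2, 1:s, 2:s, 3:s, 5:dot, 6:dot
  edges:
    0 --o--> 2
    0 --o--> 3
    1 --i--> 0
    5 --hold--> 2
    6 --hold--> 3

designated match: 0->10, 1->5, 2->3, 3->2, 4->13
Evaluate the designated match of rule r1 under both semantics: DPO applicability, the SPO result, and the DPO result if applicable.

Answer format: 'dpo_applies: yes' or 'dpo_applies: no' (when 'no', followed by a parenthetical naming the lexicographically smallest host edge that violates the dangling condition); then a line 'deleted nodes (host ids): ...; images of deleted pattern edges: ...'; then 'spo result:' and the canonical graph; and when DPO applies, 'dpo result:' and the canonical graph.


dpo_applies: yes
deleted nodes (host ids): 13; images of deleted pattern edges: (13,5,hold)
spo result:
nodes: 2:s, 3:s, 5:s, 8:s, 10:q1, 11:q2, 12:dot, 14:dot, 15:dot
edges: (3,11,i); (5,10,i); (10,2,o); (10,3,o); (11,5,o); (11,8,o); (12,5,hold); (14,3,hold); (15,2,hold)
dpo result:
nodes: 2:s, 3:s, 5:s, 8:s, 10:q1, 11:q2, 12:dot, 14:dot, 15:dot
edges: (3,11,i); (5,10,i); (10,2,o); (10,3,o); (11,5,o); (11,8,o); (12,5,hold); (14,3,hold); (15,2,hold)


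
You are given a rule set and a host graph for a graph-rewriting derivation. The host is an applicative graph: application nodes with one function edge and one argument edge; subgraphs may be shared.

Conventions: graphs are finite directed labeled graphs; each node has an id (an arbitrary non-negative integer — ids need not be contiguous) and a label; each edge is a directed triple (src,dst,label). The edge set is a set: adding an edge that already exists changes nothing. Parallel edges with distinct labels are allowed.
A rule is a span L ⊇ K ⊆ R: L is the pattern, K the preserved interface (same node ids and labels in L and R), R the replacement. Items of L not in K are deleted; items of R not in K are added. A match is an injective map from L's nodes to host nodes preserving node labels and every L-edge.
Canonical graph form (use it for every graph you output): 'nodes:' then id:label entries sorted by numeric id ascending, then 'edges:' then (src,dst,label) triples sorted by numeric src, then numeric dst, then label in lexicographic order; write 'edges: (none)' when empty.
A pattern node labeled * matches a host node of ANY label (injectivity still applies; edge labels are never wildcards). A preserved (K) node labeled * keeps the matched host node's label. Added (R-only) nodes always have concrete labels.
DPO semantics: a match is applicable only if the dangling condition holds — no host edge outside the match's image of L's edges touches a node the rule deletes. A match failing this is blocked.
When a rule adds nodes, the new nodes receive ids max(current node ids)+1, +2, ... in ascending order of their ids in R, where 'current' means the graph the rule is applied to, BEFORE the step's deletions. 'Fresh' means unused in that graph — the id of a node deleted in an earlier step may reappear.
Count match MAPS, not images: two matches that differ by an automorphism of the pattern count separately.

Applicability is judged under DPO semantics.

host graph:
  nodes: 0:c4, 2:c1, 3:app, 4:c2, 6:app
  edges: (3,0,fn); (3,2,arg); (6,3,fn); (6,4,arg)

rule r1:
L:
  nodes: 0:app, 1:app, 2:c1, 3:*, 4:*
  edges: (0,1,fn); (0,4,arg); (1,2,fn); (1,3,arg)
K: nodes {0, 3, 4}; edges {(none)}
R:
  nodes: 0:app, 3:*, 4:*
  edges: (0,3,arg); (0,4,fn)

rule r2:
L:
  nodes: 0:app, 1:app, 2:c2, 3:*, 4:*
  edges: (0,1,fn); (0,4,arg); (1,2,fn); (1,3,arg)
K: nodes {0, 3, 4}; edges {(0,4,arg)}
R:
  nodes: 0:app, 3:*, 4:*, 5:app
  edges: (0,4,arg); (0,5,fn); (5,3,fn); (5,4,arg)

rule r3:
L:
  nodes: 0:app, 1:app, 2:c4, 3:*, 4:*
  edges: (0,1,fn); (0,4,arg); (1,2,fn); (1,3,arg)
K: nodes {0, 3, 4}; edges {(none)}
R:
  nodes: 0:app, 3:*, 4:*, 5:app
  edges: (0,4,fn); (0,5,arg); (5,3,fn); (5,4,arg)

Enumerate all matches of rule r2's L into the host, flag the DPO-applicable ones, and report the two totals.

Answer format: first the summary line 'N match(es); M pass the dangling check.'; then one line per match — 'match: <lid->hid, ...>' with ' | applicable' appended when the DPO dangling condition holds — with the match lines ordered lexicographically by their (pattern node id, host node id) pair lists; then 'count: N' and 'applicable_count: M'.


0 match(es); 0 pass the dangling check.
count: 0
applicable_count: 0


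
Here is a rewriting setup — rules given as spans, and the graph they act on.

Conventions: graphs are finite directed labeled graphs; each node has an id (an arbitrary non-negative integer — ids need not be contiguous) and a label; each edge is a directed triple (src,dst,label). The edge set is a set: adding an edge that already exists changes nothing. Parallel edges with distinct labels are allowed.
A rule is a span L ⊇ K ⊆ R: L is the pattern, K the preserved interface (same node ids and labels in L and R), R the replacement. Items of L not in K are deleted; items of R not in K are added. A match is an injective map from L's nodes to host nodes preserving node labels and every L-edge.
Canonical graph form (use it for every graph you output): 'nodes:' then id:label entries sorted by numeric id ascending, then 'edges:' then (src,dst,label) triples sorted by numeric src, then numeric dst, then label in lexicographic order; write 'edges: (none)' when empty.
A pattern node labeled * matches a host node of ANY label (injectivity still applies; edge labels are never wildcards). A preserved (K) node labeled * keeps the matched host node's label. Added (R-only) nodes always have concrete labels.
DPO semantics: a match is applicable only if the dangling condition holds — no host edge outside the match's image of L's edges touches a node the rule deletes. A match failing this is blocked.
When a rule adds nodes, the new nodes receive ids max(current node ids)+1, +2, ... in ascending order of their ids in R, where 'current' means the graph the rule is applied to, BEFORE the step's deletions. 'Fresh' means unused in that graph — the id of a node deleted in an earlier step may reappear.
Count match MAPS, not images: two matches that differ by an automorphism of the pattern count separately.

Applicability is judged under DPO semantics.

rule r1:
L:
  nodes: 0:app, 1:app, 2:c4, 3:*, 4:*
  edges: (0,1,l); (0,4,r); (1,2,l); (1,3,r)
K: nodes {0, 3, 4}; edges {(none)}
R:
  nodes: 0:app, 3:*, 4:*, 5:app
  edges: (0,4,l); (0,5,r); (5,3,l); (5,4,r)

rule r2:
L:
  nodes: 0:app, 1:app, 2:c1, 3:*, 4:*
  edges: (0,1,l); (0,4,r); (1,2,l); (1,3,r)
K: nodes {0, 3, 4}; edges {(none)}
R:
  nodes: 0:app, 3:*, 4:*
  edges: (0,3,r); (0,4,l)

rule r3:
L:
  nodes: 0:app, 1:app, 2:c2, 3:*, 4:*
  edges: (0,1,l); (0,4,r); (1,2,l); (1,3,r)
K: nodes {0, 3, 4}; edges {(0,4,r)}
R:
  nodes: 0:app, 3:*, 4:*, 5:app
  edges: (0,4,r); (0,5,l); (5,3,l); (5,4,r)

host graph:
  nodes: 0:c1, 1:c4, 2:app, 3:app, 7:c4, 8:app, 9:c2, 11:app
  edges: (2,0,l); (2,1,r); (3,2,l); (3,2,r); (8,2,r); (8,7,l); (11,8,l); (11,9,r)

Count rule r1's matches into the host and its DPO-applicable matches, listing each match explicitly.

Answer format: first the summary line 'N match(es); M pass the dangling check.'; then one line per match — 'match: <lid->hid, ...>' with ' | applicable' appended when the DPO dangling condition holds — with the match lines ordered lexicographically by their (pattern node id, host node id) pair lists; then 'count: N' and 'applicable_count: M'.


1 match(es); 1 pass the dangling check.
match: 0->11, 1->8, 2->7, 3->2, 4->9 | applicable
count: 1
applicable_count: 1


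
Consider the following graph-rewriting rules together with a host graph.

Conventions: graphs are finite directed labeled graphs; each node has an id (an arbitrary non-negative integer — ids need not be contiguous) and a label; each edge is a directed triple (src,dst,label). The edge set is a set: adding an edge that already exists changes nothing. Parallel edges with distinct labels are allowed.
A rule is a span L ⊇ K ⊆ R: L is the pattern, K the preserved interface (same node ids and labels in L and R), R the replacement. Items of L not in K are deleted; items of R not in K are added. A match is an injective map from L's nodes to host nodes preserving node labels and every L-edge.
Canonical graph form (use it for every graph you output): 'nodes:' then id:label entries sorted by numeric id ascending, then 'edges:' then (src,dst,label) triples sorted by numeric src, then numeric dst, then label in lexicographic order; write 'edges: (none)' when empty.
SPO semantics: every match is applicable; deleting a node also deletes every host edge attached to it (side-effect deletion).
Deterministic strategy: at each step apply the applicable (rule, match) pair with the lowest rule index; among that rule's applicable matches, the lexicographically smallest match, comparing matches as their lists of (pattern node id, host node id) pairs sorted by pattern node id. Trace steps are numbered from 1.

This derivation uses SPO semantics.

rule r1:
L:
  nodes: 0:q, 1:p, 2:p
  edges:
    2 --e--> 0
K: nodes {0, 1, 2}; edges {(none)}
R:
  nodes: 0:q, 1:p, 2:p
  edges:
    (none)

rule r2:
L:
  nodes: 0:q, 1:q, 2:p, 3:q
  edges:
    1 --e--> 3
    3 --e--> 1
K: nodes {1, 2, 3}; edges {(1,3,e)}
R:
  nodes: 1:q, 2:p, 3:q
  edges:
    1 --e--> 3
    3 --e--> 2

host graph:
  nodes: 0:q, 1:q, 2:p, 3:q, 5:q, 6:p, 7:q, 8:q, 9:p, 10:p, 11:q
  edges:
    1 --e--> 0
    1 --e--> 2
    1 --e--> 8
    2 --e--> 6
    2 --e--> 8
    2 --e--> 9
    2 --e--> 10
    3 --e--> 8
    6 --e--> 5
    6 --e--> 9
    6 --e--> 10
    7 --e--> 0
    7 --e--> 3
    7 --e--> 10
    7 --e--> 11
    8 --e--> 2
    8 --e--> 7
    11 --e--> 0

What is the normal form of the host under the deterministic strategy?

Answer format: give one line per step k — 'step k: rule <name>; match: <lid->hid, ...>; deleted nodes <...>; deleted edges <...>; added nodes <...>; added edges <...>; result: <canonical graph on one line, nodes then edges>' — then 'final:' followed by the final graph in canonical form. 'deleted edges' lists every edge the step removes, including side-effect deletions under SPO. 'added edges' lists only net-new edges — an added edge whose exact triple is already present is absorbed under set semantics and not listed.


step 1: rule r1; match: 0->5, 1->2, 2->6; deleted nodes (none); deleted edges (6,5,e); added nodes (none); added edges (none); result: nodes: 0:q, 1:q, 2:p, 3:q, 5:q, 6:p, 7:q, 8:q, 9:p, 10:p, 11:q edges: (1,0,e); (1,2,e); (1,8,e); (2,6,e); (2,8,e); (2,9,e); (2,10,e); (3,8,e); (6,9,e); (6,10,e); (7,0,e); (7,3,e); (7,10,e); (7,11,e); (8,2,e); (8,7,e); (11,0,e)
step 2: rule r1; match: 0->8, 1->6, 2->2; deleted nodes (none); deleted edges (2,8,e); added nodes (none); added edges (none); result: nodes: 0:q, 1:q, 2:p, 3:q, 5:q, 6:p, 7:q, 8:q, 9:p, 10:p, 11:q edges: (1,0,e); (1,2,e); (1,8,e); (2,6,e); (2,9,e); (2,10,e); (3,8,e); (6,9,e); (6,10,e); (7,0,e); (7,3,e); (7,10,e); (7,11,e); (8,2,e); (8,7,e); (11,0,e)
final:
nodes: 0:q, 1:q, 2:p, 3:q, 5:q, 6:p, 7:q, 8:q, 9:p, 10:p, 11:q
edges: (1,0,e); (1,2,e); (1,8,e); (2,6,e); (2,9,e); (2,10,e); (3,8,e); (6,9,e); (6,10,e); (7,0,e); (7,3,e); (7,10,e); (7,11,e); (8,2,e); (8,7,e); (11,0,e)


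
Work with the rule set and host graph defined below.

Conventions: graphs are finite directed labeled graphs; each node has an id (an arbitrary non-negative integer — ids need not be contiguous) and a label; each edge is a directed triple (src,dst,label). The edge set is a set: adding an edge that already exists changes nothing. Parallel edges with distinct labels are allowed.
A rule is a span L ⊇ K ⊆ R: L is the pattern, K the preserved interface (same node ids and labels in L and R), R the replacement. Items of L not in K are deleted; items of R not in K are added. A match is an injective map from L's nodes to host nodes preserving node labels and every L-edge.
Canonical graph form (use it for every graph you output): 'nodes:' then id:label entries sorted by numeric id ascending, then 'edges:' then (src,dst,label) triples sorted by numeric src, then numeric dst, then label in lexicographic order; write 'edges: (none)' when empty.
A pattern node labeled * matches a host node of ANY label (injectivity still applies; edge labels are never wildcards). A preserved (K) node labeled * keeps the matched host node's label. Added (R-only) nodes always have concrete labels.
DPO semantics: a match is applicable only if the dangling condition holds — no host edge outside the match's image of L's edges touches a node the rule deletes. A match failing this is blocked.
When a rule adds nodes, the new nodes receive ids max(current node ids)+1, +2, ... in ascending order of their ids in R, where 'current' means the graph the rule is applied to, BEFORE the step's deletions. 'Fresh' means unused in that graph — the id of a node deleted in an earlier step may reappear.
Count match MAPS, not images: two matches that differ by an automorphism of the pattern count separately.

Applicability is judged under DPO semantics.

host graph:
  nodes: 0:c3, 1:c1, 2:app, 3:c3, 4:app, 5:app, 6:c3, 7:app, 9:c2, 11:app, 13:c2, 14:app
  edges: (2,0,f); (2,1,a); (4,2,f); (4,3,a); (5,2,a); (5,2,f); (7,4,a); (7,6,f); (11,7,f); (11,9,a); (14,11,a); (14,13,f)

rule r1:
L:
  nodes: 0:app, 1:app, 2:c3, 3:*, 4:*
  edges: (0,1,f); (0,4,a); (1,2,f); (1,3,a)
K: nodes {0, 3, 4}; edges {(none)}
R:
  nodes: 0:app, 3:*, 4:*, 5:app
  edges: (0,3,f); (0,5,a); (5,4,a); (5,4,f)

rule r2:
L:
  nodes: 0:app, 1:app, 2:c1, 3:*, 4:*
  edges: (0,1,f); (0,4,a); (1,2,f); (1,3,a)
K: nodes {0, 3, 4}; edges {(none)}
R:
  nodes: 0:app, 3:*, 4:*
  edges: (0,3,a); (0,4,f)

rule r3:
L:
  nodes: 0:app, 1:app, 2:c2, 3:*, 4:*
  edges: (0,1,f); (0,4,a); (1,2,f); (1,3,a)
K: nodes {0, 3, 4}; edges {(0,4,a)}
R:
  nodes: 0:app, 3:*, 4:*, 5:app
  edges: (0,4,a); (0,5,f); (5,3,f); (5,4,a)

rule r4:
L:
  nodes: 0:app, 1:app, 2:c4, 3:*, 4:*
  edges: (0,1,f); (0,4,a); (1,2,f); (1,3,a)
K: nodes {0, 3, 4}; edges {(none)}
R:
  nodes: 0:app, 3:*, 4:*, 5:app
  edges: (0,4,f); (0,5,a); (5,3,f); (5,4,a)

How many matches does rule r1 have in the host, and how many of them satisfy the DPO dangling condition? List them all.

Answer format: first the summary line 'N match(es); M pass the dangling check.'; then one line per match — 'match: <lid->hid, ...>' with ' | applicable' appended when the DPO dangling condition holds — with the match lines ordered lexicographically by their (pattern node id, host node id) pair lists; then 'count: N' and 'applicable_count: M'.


2 match(es); 1 pass the dangling check.
match: 0->4, 1->2, 2->0, 3->1, 4->3
match: 0->11, 1->7, 2->6, 3->4, 4->9 | applicable
count: 2
applicable_count: 1
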